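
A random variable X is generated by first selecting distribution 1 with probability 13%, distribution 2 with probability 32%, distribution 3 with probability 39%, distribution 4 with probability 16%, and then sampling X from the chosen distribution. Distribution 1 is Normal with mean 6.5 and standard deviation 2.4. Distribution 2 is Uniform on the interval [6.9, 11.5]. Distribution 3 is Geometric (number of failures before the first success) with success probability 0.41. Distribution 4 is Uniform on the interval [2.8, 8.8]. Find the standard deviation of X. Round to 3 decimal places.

Per component, 1: μ=6.5, E[X²]=48.01; 2: μ=9.2, E[X²]=86.4033; 3: μ=1.43902, E[X²]=5.58061; 4: μ=5.8, E[X²]=36.64.
E[X] = 0.13·6.5 + 0.32·9.2 + 0.39·1.43902 + 0.16·5.8 = 5.27822.
E[X²] = 0.13·48.01 + 0.32·86.4033 + 0.39·5.58061 + 0.16·36.64 = 41.9292.
Var(X) = E[X²] − (E[X])² = 41.9292 − 27.8596 = 14.0696.
SD(X) = √14.0696 = 3.75095.

3.751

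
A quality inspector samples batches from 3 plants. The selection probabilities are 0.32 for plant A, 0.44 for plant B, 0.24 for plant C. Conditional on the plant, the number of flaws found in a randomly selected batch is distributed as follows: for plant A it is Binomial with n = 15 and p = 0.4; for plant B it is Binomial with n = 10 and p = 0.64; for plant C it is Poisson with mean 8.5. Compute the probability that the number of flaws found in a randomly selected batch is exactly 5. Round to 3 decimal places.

Conditional on each plant, P(X = 5): A: 0.185938; B: 0.163611; C: 0.0752333.
By total probability, P(X = 5) = 0.32·0.185938 + 0.44·0.163611 + 0.24·0.0752333 = 0.149545.

0.150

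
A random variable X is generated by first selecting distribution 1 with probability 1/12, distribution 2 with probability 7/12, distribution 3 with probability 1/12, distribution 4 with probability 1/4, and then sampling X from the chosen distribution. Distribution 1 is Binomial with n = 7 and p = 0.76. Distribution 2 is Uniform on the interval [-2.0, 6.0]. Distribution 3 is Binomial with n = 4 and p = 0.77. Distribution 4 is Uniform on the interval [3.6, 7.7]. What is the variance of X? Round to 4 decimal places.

6.3368

Per component, 1: μ=5.32, E[X²]=29.5792; 2: μ=2, E[X²]=9.33333; 3: μ=3.08, E[X²]=10.1948; 4: μ=5.65, E[X²]=33.3233.
E[X] = 0.0833333·5.32 + 0.583333·2 + 0.0833333·3.08 + 0.25·5.65 = 3.27917.
E[X²] = 0.0833333·29.5792 + 0.583333·9.33333 + 0.0833333·10.1948 + 0.25·33.3233 = 17.0898.
Var(X) = E[X²] − (E[X])² = 17.0898 − 10.7529 = 6.33684.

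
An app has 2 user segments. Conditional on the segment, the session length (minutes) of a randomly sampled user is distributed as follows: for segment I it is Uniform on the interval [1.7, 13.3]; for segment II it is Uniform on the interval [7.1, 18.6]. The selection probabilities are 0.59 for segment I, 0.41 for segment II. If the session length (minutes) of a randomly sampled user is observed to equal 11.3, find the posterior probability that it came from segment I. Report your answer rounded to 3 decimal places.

Likelihoods f(11.3 | ·): I: 0.0862069; II: 0.0869565.
Posterior ∝ prior × likelihood. Numerator for I: 0.59·0.0862069 = 0.0508621.
Normalizing constant: 0.59·0.0862069 + 0.41·0.0869565 = 0.0865142.
P(I | observation) = 0.0508621 / 0.0865142 = 0.587904.

0.588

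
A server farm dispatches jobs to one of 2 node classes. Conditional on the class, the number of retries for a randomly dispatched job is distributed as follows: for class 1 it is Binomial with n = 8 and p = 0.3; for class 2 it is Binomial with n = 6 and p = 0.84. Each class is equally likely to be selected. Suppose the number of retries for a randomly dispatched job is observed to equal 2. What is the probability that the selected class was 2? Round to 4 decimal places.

Likelihoods P(X=2 | ·): 1: 0.296475; 2: 0.00693633.
Posterior ∝ prior × likelihood. Numerator for 2: 0.5·0.00693633 = 0.00346817.
Normalizing constant: 0.5·0.296475 + 0.5·0.00693633 = 0.151706.
P(2 | observation) = 0.00346817 / 0.151706 = 0.0228611.

0.0229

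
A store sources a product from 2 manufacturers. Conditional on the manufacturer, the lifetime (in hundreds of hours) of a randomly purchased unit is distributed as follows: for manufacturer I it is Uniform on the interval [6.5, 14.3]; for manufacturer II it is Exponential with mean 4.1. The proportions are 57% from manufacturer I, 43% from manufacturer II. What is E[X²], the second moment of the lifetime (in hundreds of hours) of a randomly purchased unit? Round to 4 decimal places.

For each component E[X²] = Var + (mean)², giving I: 113.23; II: 33.62.
Overall E[X²] = 0.57·113.23 + 0.43·33.62 = 78.9977.

78.9977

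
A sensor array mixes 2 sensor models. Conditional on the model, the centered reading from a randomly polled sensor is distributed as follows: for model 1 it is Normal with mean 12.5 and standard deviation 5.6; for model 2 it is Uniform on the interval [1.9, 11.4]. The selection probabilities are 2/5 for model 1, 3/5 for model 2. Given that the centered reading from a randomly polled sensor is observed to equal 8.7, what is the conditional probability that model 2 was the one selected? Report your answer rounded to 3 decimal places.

0.736

Likelihoods f(8.7 | ·): 1: 0.0565893; 2: 0.105263.
Posterior ∝ prior × likelihood. Numerator for 2: 0.6·0.105263 = 0.0631579.
Normalizing constant: 0.4·0.0565893 + 0.6·0.105263 = 0.0857936.
P(2 | observation) = 0.0631579 / 0.0857936 = 0.736161.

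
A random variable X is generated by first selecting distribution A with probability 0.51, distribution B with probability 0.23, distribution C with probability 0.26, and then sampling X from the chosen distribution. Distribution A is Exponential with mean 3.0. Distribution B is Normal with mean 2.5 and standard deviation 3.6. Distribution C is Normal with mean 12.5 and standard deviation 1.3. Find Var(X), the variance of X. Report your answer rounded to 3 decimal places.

25.987

Per component, A: μ=3, E[X²]=18; B: μ=2.5, E[X²]=19.21; C: μ=12.5, E[X²]=157.94.
E[X] = 0.51·3 + 0.23·2.5 + 0.26·12.5 = 5.355.
E[X²] = 0.51·18 + 0.23·19.21 + 0.26·157.94 = 54.6627.
Var(X) = E[X²] − (E[X])² = 54.6627 − 28.676 = 25.9867.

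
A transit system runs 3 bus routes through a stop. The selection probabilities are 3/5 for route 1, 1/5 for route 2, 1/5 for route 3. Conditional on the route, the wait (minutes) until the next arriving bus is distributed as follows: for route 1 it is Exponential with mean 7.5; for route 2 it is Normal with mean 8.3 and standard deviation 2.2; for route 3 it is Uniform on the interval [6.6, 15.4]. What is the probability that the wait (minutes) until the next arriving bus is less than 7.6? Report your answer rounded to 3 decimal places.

0.480

Conditional on each route, P(X < 7.6): 1: 0.636993; 2: 0.375174; 3: 0.113636.
By total probability, P(X < 7.6) = 0.6·0.636993 + 0.2·0.375174 + 0.2·0.113636 = 0.479958.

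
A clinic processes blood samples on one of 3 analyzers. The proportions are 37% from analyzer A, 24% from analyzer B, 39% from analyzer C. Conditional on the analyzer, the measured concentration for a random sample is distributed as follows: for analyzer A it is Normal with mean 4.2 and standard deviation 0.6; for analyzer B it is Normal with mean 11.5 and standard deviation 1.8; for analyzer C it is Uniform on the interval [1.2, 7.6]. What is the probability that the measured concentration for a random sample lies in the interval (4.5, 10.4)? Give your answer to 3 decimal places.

Conditional on each analyzer, P(4.5 < X < 10.4): A: 0.308538; B: 0.270513; C: 0.484375.
By total probability, P(4.5 < X < 10.4) = 0.37·0.308538 + 0.24·0.270513 + 0.39·0.484375 = 0.367988.

0.368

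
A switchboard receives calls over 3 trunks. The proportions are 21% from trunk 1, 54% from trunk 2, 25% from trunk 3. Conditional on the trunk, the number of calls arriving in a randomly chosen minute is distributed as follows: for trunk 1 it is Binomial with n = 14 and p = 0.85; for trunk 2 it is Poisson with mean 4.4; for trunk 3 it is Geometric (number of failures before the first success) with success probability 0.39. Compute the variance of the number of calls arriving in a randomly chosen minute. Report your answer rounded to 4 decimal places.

16.8266

Per component, 1: μ=11.9, E[X²]=143.395; 2: μ=4.4, E[X²]=23.76; 3: μ=1.5641, E[X²]=6.45694.
E[X] = 0.21·11.9 + 0.54·4.4 + 0.25·1.5641 = 5.26603.
E[X²] = 0.21·143.395 + 0.54·23.76 + 0.25·6.45694 = 44.5576.
Var(X) = E[X²] − (E[X])² = 44.5576 − 27.731 = 16.8266.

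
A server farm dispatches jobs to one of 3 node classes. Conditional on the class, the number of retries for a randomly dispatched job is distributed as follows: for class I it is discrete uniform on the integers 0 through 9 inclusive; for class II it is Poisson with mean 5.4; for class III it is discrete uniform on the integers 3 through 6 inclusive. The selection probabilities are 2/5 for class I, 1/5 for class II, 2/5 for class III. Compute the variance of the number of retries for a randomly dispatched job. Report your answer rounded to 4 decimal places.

5.0096

Per component, I: μ=4.5, E[X²]=28.5; II: μ=5.4, E[X²]=34.56; III: μ=4.5, E[X²]=21.5.
E[X] = 0.4·4.5 + 0.2·5.4 + 0.4·4.5 = 4.68.
E[X²] = 0.4·28.5 + 0.2·34.56 + 0.4·21.5 = 26.912.
Var(X) = E[X²] − (E[X])² = 26.912 − 21.9024 = 5.0096.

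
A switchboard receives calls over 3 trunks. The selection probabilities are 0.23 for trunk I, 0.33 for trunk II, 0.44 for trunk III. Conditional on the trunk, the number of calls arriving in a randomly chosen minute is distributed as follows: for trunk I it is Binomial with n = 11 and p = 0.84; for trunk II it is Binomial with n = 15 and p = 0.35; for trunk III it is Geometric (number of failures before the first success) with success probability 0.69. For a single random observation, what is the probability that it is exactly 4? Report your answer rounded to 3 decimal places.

Conditional on each trunk, P(X = 4): I: 0.000441033; II: 0.179247; III: 0.00637229.
By total probability, P(X = 4) = 0.23·0.000441033 + 0.33·0.179247 + 0.44·0.00637229 = 0.0620567.

0.062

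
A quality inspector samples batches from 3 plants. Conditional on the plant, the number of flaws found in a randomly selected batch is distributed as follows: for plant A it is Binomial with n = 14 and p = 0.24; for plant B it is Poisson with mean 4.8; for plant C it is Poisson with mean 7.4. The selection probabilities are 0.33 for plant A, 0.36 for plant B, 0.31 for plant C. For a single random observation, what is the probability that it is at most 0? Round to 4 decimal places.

Conditional on each plant, P(X ≤ 0): A: 0.0214482; B: 0.00822975; C: 0.000611253.
By total probability, P(X ≤ 0) = 0.33·0.0214482 + 0.36·0.00822975 + 0.31·0.000611253 = 0.0102301.

0.0102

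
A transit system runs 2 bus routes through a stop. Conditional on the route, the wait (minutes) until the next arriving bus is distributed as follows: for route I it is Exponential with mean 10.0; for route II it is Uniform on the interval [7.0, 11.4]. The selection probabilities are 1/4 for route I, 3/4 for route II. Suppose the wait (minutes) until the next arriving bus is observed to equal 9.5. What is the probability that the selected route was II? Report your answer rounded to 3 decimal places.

Likelihoods f(9.5 | ·): I: 0.0386741; II: 0.227273.
Posterior ∝ prior × likelihood. Numerator for II: 0.75·0.227273 = 0.170455.
Normalizing constant: 0.25·0.0386741 + 0.75·0.227273 = 0.180123.
P(II | observation) = 0.170455 / 0.180123 = 0.946323.

0.946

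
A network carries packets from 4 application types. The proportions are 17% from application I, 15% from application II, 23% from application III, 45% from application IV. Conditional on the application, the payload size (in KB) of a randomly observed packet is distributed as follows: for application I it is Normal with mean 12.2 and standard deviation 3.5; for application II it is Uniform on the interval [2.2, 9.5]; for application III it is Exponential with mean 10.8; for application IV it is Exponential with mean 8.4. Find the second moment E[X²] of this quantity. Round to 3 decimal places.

150.343

For each component E[X²] = Var + (mean)², giving I: 161.09; II: 38.6633; III: 233.28; IV: 141.12.
Overall E[X²] = 0.17·161.09 + 0.15·38.6633 + 0.23·233.28 + 0.45·141.12 = 150.343.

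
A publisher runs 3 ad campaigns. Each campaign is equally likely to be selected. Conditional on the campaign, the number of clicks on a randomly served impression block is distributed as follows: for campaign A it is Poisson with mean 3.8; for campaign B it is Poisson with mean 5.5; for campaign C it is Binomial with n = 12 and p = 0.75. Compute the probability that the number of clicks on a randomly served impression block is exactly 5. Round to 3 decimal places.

0.110

Conditional on each campaign, P(X = 5): A: 0.147713; B: 0.171401; C: 0.0114713.
By total probability, P(X = 5) = 0.333333·0.147713 + 0.333333·0.171401 + 0.333333·0.0114713 = 0.110195.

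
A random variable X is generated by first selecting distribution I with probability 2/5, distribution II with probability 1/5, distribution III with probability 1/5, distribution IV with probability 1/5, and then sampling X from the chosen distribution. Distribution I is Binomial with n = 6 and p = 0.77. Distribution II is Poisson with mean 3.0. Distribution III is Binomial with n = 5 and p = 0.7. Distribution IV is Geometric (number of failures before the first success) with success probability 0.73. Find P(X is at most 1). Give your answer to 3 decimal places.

0.233

Conditional on each component, P(X ≤ 1): I: 0.00312163; II: 0.199148; III: 0.03078; IV: 0.9271.
By total probability, P(X ≤ 1) = 0.4·0.00312163 + 0.2·0.199148 + 0.2·0.03078 + 0.2·0.9271 = 0.232654.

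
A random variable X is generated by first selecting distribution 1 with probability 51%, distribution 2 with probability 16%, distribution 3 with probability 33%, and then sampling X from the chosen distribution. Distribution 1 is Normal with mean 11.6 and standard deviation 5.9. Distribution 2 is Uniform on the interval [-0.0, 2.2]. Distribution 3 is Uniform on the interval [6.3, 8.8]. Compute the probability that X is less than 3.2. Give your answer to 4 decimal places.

Conditional on each component, P(X < 3.2): 1: 0.0772625; 2: 1; 3: 0.
By total probability, P(X < 3.2) = 0.51·0.0772625 + 0.16·1 + 0.33·0 = 0.199404.

0.1994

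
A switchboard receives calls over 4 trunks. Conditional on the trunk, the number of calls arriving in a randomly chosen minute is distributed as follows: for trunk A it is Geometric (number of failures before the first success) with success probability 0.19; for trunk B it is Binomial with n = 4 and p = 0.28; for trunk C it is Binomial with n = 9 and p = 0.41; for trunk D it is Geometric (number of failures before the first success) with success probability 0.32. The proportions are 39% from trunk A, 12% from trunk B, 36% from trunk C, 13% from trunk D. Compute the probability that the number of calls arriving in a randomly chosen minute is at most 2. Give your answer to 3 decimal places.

Conditional on each trunk, P(X ≤ 2): A: 0.468559; B: 0.930632; C: 0.213447; D: 0.685568.
By total probability, P(X ≤ 2) = 0.39·0.468559 + 0.12·0.930632 + 0.36·0.213447 + 0.13·0.685568 = 0.460378.

0.460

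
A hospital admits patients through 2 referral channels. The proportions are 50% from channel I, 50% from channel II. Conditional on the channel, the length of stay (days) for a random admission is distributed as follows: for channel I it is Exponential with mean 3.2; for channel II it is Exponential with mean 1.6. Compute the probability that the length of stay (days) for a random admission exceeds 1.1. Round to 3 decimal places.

Conditional on each channel, P(X > 1.1): I: 0.709106; II: 0.502832.
By total probability, P(X > 1.1) = 0.5·0.709106 + 0.5·0.502832 = 0.605969.

0.606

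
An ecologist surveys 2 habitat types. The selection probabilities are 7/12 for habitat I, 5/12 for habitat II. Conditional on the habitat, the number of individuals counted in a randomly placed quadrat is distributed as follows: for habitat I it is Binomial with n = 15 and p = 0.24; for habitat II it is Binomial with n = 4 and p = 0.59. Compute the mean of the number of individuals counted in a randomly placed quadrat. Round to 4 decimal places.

Component means — I: 3.6; II: 2.36.
E[X] = 0.583333·3.6 + 0.416667·2.36 = 3.08333.

3.0833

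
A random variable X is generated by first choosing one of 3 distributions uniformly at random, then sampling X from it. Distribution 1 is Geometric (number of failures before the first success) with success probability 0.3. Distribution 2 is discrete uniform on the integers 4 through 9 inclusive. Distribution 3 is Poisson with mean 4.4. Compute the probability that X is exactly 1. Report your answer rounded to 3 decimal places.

0.088

Conditional on each component, P(X = 1): 1: 0.21; 2: 0; 3: 0.0540203.
By total probability, P(X = 1) = 0.333333·0.21 + 0.333333·0 + 0.333333·0.0540203 = 0.0880068.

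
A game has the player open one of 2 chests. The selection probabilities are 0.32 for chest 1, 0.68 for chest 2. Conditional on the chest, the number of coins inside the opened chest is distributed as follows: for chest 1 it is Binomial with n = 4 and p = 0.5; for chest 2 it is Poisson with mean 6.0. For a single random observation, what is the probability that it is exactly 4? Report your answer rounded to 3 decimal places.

0.111

Conditional on each chest, P(X = 4): 1: 0.0625; 2: 0.133853.
By total probability, P(X = 4) = 0.32·0.0625 + 0.68·0.133853 = 0.11102.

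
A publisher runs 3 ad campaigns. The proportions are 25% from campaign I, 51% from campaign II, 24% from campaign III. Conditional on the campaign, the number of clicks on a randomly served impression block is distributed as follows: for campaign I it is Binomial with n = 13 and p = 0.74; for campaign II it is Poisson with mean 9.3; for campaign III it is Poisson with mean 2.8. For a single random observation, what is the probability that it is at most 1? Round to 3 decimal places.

Conditional on each campaign, P(X ≤ 1): I: 9.42838e-07; II: 0.00094167; III: 0.231078.
By total probability, P(X ≤ 1) = 0.25·9.42838e-07 + 0.51·0.00094167 + 0.24·0.231078 = 0.0559393.

0.056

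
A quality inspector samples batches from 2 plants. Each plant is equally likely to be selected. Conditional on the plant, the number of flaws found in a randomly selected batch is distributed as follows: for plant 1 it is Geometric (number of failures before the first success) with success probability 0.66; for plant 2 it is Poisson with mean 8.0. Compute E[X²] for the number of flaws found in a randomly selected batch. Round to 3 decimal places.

36.523

For each component E[X²] = Var + (mean)², giving 1: 1.04591; 2: 72.
Overall E[X²] = 0.5·1.04591 + 0.5·72 = 36.523.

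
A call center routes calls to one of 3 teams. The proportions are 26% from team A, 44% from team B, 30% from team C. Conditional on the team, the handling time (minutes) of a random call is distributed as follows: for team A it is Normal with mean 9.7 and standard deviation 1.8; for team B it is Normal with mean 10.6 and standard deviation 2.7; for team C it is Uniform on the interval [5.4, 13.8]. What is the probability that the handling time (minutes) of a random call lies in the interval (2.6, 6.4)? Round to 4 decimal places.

0.0701

Conditional on each team, P(2.6 < X < 6.4): A: 0.0333365; B: 0.0583834; C: 0.119048.
By total probability, P(2.6 < X < 6.4) = 0.26·0.0333365 + 0.44·0.0583834 + 0.3·0.119048 = 0.0700705.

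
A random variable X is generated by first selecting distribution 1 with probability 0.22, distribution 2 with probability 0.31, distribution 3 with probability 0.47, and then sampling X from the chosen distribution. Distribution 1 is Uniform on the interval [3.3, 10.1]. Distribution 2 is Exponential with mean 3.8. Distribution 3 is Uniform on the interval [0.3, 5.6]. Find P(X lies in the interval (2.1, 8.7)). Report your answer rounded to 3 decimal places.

Conditional on each component, P(2.1 < X < 8.7): 1: 0.794118; 2: 0.474114; 3: 0.660377.
By total probability, P(2.1 < X < 8.7) = 0.22·0.794118 + 0.31·0.474114 + 0.47·0.660377 = 0.632059.

0.632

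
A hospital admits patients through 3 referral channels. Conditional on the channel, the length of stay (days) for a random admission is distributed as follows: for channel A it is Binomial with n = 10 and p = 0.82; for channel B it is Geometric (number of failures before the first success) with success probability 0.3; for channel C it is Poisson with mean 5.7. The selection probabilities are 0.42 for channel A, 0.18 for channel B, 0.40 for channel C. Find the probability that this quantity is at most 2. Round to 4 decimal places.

0.1490

Conditional on each channel, P(X ≤ 2): A: 3.50064e-05; B: 0.657; C: 0.0767732.
By total probability, P(X ≤ 2) = 0.42·3.50064e-05 + 0.18·0.657 + 0.4·0.0767732 = 0.148984.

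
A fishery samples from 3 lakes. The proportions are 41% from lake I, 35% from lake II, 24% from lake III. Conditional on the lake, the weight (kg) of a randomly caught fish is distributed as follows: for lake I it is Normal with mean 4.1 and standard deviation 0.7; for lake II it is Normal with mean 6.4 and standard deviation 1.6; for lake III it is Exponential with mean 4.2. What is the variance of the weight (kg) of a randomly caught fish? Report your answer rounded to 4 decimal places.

Per component, I: μ=4.1, E[X²]=17.3; II: μ=6.4, E[X²]=43.52; III: μ=4.2, E[X²]=35.28.
E[X] = 0.41·4.1 + 0.35·6.4 + 0.24·4.2 = 4.929.
E[X²] = 0.41·17.3 + 0.35·43.52 + 0.24·35.28 = 30.7922.
Var(X) = E[X²] − (E[X])² = 30.7922 − 24.295 = 6.49716.

6.4972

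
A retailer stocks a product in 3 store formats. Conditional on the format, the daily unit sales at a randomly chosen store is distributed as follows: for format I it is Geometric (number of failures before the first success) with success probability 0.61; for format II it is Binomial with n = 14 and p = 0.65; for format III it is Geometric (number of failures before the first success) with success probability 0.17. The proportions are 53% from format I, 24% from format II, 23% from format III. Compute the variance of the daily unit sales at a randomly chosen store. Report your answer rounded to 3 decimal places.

Per component, I: μ=0.639344, E[X²]=1.45687; II: μ=9.1, E[X²]=85.995; III: μ=4.88235, E[X²]=52.5571.
E[X] = 0.53·0.639344 + 0.24·9.1 + 0.23·4.88235 = 3.64579.
E[X²] = 0.53·1.45687 + 0.24·85.995 + 0.23·52.5571 = 33.4991.
Var(X) = E[X²] − (E[X])² = 33.4991 − 13.2918 = 20.2073.

20.207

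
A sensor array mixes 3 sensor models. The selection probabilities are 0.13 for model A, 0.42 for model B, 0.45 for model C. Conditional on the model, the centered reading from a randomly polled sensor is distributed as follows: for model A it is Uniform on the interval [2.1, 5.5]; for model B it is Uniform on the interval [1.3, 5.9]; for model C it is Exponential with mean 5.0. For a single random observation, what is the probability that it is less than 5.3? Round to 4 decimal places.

0.7817

Conditional on each model, P(X < 5.3): A: 0.941176; B: 0.869565; C: 0.653544.
By total probability, P(X < 5.3) = 0.13·0.941176 + 0.42·0.869565 + 0.45·0.653544 = 0.781665.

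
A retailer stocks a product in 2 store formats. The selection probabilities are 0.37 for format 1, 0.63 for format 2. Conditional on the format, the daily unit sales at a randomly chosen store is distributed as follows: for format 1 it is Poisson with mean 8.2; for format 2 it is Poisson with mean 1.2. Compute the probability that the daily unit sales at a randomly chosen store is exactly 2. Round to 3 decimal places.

Conditional on each format, P(X = 2): 1: 0.00923385; 2: 0.21686.
By total probability, P(X = 2) = 0.37·0.00923385 + 0.63·0.21686 = 0.140038.

0.140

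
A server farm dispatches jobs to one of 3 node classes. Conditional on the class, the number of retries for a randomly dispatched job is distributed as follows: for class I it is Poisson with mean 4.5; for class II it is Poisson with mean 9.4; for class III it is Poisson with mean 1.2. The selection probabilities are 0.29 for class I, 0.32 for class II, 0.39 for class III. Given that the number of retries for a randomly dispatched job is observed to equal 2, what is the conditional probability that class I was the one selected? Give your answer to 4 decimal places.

0.2756

Likelihoods P(X=2 | ·): I: 0.112479; II: 0.00365475; III: 0.21686.
Posterior ∝ prior × likelihood. Numerator for I: 0.29·0.112479 = 0.0326188.
Normalizing constant: 0.29·0.112479 + 0.32·0.00365475 + 0.39·0.21686 = 0.118364.
P(I | observation) = 0.0326188 / 0.118364 = 0.275581.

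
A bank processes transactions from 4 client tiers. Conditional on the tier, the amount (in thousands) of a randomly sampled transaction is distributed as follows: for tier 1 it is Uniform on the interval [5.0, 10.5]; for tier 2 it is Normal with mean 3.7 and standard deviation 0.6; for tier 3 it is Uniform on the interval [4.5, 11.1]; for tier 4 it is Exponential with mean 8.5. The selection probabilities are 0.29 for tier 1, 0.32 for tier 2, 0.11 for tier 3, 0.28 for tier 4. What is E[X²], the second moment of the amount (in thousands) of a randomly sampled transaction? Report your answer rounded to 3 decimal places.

For each component E[X²] = Var + (mean)², giving 1: 62.5833; 2: 14.05; 3: 64.47; 4: 144.5.
Overall E[X²] = 0.29·62.5833 + 0.32·14.05 + 0.11·64.47 + 0.28·144.5 = 70.1969.

70.197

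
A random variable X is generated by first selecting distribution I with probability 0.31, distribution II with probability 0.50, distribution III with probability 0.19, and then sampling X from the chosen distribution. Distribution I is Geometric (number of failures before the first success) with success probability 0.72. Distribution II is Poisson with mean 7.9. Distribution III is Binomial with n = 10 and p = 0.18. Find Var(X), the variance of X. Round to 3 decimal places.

16.795

Per component, I: μ=0.388889, E[X²]=0.691358; II: μ=7.9, E[X²]=70.31; III: μ=1.8, E[X²]=4.716.
E[X] = 0.31·0.388889 + 0.5·7.9 + 0.19·1.8 = 4.41256.
E[X²] = 0.31·0.691358 + 0.5·70.31 + 0.19·4.716 = 36.2654.
Var(X) = E[X²] − (E[X])² = 36.2654 − 19.4706 = 16.7947.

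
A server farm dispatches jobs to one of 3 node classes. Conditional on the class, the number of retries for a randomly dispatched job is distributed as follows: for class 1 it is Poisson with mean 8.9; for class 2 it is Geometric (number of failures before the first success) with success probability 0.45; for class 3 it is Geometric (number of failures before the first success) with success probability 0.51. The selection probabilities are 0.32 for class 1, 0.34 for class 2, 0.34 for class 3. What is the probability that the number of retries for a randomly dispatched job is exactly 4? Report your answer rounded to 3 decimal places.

0.035

Conditional on each class, P(X = 4): 1: 0.0356556; 2: 0.0411778; 3: 0.0294005.
By total probability, P(X = 4) = 0.32·0.0356556 + 0.34·0.0411778 + 0.34·0.0294005 = 0.0354064.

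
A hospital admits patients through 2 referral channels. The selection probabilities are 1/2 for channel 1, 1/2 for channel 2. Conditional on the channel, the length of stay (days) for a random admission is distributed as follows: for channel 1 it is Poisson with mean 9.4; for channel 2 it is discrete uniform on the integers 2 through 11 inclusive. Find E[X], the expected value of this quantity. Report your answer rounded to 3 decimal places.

Component means — 1: 9.4; 2: 6.5.
E[X] = 0.5·9.4 + 0.5·6.5 = 7.95.

7.950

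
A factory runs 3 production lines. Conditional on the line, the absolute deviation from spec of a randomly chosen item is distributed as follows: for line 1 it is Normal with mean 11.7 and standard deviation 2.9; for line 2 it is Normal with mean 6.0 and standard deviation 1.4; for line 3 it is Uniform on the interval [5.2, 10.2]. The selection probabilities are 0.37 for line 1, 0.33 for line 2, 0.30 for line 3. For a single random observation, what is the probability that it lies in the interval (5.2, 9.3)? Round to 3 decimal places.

Conditional on each line, P(5.2 < X < 9.3): 1: 0.191452; 2: 0.706937; 3: 0.82.
By total probability, P(5.2 < X < 9.3) = 0.37·0.191452 + 0.33·0.706937 + 0.3·0.82 = 0.550126.

0.550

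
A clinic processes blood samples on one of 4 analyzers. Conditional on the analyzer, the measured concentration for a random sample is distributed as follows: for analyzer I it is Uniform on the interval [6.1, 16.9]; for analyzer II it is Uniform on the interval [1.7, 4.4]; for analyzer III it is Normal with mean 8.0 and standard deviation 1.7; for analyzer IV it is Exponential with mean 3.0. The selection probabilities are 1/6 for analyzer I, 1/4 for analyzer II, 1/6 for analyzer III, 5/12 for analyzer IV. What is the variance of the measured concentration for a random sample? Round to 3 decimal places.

Per component, I: μ=11.5, E[X²]=141.97; II: μ=3.05, E[X²]=9.91; III: μ=8, E[X²]=66.89; IV: μ=3, E[X²]=18.
E[X] = 0.166667·11.5 + 0.25·3.05 + 0.166667·8 + 0.416667·3 = 5.2625.
E[X²] = 0.166667·141.97 + 0.25·9.91 + 0.166667·66.89 + 0.416667·18 = 44.7875.
Var(X) = E[X²] − (E[X])² = 44.7875 − 27.6939 = 17.0936.

17.094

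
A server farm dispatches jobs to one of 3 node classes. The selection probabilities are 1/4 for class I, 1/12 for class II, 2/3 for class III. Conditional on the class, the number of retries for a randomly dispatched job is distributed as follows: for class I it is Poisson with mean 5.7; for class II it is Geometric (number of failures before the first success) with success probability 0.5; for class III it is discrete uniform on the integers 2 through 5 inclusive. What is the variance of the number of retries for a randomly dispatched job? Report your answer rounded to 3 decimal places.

Per component, I: μ=5.7, E[X²]=38.19; II: μ=1, E[X²]=3; III: μ=3.5, E[X²]=13.5.
E[X] = 0.25·5.7 + 0.0833333·1 + 0.666667·3.5 = 3.84167.
E[X²] = 0.25·38.19 + 0.0833333·3 + 0.666667·13.5 = 18.7975.
Var(X) = E[X²] − (E[X])² = 18.7975 − 14.7584 = 4.0391.

4.039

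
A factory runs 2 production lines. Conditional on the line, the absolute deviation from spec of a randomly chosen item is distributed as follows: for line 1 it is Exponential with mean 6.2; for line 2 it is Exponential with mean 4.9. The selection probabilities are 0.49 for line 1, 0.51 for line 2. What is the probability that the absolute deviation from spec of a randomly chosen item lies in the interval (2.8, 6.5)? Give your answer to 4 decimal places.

0.2928

Conditional on each line, P(2.8 < X < 6.5): 1: 0.286098; 2: 0.299322.
By total probability, P(2.8 < X < 6.5) = 0.49·0.286098 + 0.51·0.299322 = 0.292842.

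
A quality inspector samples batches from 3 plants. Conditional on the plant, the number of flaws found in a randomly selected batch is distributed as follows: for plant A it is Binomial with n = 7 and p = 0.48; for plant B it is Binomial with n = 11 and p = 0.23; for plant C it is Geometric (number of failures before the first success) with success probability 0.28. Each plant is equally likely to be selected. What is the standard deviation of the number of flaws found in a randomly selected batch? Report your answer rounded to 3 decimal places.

Per component, A: μ=3.36, E[X²]=13.0368; B: μ=2.53, E[X²]=8.349; C: μ=2.57143, E[X²]=15.7959.
E[X] = 0.333333·3.36 + 0.333333·2.53 + 0.333333·2.57143 = 2.82048.
E[X²] = 0.333333·13.0368 + 0.333333·8.349 + 0.333333·15.7959 = 12.3939.
Var(X) = E[X²] − (E[X])² = 12.3939 − 7.95509 = 4.43882.
SD(X) = √4.43882 = 2.10685.

2.107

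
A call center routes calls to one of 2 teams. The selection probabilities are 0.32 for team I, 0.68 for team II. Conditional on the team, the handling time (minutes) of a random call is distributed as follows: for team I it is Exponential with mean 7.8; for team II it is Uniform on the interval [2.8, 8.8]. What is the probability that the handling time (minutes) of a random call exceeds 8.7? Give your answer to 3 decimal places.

0.116

Conditional on each team, P(X > 8.7): I: 0.327789; II: 0.0166667.
By total probability, P(X > 8.7) = 0.32·0.327789 + 0.68·0.0166667 = 0.116226.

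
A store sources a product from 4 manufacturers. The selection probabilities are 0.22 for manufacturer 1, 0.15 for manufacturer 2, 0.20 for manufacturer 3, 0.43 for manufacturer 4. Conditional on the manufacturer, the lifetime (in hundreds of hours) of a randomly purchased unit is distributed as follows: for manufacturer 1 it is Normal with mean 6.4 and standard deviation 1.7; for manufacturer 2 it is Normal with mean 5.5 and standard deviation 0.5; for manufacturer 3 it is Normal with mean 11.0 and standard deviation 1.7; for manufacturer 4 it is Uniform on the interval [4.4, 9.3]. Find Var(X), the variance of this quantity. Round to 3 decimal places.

Per component, 1: μ=6.4, E[X²]=43.85; 2: μ=5.5, E[X²]=30.5; 3: μ=11, E[X²]=123.89; 4: μ=6.85, E[X²]=48.9233.
E[X] = 0.22·6.4 + 0.15·5.5 + 0.2·11 + 0.43·6.85 = 7.3785.
E[X²] = 0.22·43.85 + 0.15·30.5 + 0.2·123.89 + 0.43·48.9233 = 60.037.
Var(X) = E[X²] − (E[X])² = 60.037 − 54.4423 = 5.59477.

5.595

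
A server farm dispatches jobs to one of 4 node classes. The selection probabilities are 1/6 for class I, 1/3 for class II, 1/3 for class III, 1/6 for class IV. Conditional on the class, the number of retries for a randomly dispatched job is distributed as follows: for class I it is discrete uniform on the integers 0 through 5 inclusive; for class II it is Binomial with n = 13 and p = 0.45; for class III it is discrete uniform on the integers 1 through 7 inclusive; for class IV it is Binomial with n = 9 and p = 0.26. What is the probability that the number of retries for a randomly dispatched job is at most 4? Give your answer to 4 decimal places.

Conditional on each class, P(X ≤ 4): I: 0.833333; II: 0.227948; III: 0.571429; IV: 0.942866.
By total probability, P(X ≤ 4) = 0.166667·0.833333 + 0.333333·0.227948 + 0.333333·0.571429 + 0.166667·0.942866 = 0.562492.

0.5625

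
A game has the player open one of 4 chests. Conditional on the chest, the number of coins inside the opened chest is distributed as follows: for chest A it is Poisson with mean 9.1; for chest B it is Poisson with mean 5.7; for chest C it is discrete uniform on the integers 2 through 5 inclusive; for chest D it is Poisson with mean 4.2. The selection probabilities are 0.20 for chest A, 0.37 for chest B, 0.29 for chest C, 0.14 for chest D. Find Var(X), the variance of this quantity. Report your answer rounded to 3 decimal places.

Per component, A: μ=9.1, E[X²]=91.91; B: μ=5.7, E[X²]=38.19; C: μ=3.5, E[X²]=13.5; D: μ=4.2, E[X²]=21.84.
E[X] = 0.2·9.1 + 0.37·5.7 + 0.29·3.5 + 0.14·4.2 = 5.532.
E[X²] = 0.2·91.91 + 0.37·38.19 + 0.29·13.5 + 0.14·21.84 = 39.4849.
Var(X) = E[X²] − (E[X])² = 39.4849 − 30.603 = 8.88188.

8.882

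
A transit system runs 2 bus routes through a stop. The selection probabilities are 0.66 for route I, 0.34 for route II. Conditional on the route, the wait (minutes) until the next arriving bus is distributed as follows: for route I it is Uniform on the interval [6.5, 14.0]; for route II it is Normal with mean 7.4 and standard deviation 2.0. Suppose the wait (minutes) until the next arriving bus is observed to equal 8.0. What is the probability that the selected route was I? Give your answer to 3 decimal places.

Likelihoods f(8.0 | ·): I: 0.133333; II: 0.190694.
Posterior ∝ prior × likelihood. Numerator for I: 0.66·0.133333 = 0.088.
Normalizing constant: 0.66·0.133333 + 0.34·0.190694 = 0.152836.
P(I | observation) = 0.088 / 0.152836 = 0.575781.

0.576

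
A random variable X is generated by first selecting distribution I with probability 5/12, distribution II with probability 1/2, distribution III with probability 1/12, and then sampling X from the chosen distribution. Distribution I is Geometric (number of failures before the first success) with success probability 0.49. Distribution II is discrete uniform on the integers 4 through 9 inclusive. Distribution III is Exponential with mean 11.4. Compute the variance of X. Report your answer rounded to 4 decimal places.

Per component, I: μ=1.04082, E[X²]=3.20741; II: μ=6.5, E[X²]=45.1667; III: μ=11.4, E[X²]=259.92.
E[X] = 0.416667·1.04082 + 0.5·6.5 + 0.0833333·11.4 = 4.63367.
E[X²] = 0.416667·3.20741 + 0.5·45.1667 + 0.0833333·259.92 = 45.5798.
Var(X) = E[X²] − (E[X])² = 45.5798 − 21.4709 = 24.1088.

24.1088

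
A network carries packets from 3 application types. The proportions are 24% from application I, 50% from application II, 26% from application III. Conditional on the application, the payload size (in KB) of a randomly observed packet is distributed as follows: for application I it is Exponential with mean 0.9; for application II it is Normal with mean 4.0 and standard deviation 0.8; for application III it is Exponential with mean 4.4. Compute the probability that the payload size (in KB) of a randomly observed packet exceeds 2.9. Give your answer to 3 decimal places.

Conditional on each application, P(X > 2.9): I: 0.0398664; II: 0.915434; III: 0.517321.
By total probability, P(X > 2.9) = 0.24·0.0398664 + 0.5·0.915434 + 0.26·0.517321 = 0.601789.

0.602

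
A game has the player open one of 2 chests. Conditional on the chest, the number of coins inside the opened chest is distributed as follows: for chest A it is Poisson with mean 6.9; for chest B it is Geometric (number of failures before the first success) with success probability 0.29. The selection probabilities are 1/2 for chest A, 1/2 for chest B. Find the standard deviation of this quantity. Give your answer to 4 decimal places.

Per component, A: μ=6.9, E[X²]=54.51; B: μ=2.44828, E[X²]=14.4364.
E[X] = 0.5·6.9 + 0.5·2.44828 = 4.67414.
E[X²] = 0.5·54.51 + 0.5·14.4364 = 34.4732.
Var(X) = E[X²] − (E[X])² = 34.4732 − 21.8476 = 12.6256.
SD(X) = √12.6256 = 3.55326.

3.5533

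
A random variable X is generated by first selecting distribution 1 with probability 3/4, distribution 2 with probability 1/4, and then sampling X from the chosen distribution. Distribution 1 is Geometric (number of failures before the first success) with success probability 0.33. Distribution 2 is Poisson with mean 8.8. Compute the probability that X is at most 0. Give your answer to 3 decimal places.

Conditional on each component, P(X ≤ 0): 1: 0.33; 2: 0.000150733.
By total probability, P(X ≤ 0) = 0.75·0.33 + 0.25·0.000150733 = 0.247538.

0.248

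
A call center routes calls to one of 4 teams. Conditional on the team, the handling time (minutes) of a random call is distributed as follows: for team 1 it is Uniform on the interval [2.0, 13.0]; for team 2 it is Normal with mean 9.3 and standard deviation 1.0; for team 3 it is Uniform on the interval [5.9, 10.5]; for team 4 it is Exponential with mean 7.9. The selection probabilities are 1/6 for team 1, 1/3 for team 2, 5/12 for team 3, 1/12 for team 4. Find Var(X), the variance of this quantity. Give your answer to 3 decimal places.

8.391

Per component, 1: μ=7.5, E[X²]=66.3333; 2: μ=9.3, E[X²]=87.49; 3: μ=8.2, E[X²]=69.0033; 4: μ=7.9, E[X²]=124.82.
E[X] = 0.166667·7.5 + 0.333333·9.3 + 0.416667·8.2 + 0.0833333·7.9 = 8.425.
E[X²] = 0.166667·66.3333 + 0.333333·87.49 + 0.416667·69.0033 + 0.0833333·124.82 = 79.3719.
Var(X) = E[X²] − (E[X])² = 79.3719 − 70.9806 = 8.39132.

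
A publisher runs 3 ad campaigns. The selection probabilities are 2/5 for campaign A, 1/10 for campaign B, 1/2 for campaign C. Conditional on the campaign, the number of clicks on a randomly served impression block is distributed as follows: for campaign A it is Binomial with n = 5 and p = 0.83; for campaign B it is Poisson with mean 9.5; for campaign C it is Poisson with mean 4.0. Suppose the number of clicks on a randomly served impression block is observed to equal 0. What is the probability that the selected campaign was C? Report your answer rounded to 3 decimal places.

0.993

Likelihoods P(X=0 | ·): A: 0.000141986; B: 7.48518e-05; C: 0.0183156.
Posterior ∝ prior × likelihood. Numerator for C: 0.5·0.0183156 = 0.00915782.
Normalizing constant: 0.4·0.000141986 + 0.1·7.48518e-05 + 0.5·0.0183156 = 0.0092221.
P(C | observation) = 0.00915782 / 0.0092221 = 0.99303.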